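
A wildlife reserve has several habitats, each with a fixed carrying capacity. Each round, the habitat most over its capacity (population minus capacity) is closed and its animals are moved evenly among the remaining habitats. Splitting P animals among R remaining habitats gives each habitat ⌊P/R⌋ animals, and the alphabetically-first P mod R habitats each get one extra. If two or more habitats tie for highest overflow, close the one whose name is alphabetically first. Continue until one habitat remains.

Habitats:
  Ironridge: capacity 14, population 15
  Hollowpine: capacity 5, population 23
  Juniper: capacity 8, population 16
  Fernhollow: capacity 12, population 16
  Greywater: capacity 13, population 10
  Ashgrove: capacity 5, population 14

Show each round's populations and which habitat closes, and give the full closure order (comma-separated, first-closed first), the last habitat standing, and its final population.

Closure order: Hollowpine, Ashgrove, Juniper, Fernhollow, Ironridge
Last habitat: Greywater with 94 animals

Round 1: Ashgrove=14 Fernhollow=16 Greywater=10 Hollowpine=23 Ironridge=15 Juniper=16 → close Hollowpine (overflow 18)
  23÷5 = 4 each, +1 to first 3
Round 2: Ashgrove=19 Fernhollow=21 Greywater=15 Ironridge=19 Juniper=20 → close Ashgrove (overflow 14)
  19÷4 = 4 each, +1 to first 3
Round 3: Fernhollow=26 Greywater=20 Ironridge=24 Juniper=24 → close Juniper (overflow 16)
  24÷3 = 8 each, +1 to first 0
Round 4: Fernhollow=34 Greywater=28 Ironridge=32 → close Fernhollow (overflow 22)
  34÷2 = 17 each, +1 to first 0
Round 5: Greywater=45 Ironridge=49 → close Ironridge (overflow 35)
  49÷1 = 49 each, +1 to first 0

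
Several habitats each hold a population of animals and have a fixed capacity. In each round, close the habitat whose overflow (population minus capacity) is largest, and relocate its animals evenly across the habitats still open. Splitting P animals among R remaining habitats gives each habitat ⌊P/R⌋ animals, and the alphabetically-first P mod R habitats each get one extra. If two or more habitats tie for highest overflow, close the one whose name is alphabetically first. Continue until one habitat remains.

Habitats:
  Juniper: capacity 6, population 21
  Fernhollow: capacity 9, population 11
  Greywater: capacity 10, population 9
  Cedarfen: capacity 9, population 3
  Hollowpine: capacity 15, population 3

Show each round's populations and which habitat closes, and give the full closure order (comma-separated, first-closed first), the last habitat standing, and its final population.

Closure order: Juniper, Fernhollow, Greywater, Cedarfen
Last habitat: Hollowpine with 47 animals

Round 1: Cedarfen=3 Fernhollow=11 Greywater=9 Hollowpine=3 Juniper=21 → close Juniper (overflow 15)
  21÷4 = 5 each, +1 to first 1
Round 2: Cedarfen=9 Fernhollow=16 Greywater=14 Hollowpine=8 → close Fernhollow (overflow 7)
  16÷3 = 5 each, +1 to first 1
Round 3: Cedarfen=15 Greywater=19 Hollowpine=13 → close Greywater (overflow 9)
  19÷2 = 9 each, +1 to first 1
Round 4: Cedarfen=25 Hollowpine=22 → close Cedarfen (overflow 16)
  25÷1 = 25 each, +1 to first 0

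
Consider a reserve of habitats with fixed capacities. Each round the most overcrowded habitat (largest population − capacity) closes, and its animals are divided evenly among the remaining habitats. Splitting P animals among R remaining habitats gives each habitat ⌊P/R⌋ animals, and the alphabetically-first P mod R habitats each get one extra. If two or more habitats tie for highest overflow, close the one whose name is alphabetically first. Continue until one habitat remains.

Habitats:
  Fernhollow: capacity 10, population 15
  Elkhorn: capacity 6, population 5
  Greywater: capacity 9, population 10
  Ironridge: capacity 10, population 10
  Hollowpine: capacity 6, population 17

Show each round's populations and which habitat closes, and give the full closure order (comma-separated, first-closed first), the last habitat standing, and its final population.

Closure order: Hollowpine, Fernhollow, Elkhorn, Greywater
Last habitat: Ironridge with 57 animals

Round 1: Elkhorn=5 Fernhollow=15 Greywater=10 Hollowpine=17 Ironridge=10 → close Hollowpine (overflow 11)
  17÷4 = 4 each, +1 to first 1
Round 2: Elkhorn=10 Fernhollow=19 Greywater=14 Ironridge=14 → close Fernhollow (overflow 9)
  19÷3 = 6 each, +1 to first 1
Round 3: Elkhorn=17 Greywater=20 Ironridge=20 → close Elkhorn (overflow 11)
  17÷2 = 8 each, +1 to first 1
Round 4: Greywater=29 Ironridge=28 → close Greywater (overflow 20)
  29÷1 = 29 each, +1 to first 0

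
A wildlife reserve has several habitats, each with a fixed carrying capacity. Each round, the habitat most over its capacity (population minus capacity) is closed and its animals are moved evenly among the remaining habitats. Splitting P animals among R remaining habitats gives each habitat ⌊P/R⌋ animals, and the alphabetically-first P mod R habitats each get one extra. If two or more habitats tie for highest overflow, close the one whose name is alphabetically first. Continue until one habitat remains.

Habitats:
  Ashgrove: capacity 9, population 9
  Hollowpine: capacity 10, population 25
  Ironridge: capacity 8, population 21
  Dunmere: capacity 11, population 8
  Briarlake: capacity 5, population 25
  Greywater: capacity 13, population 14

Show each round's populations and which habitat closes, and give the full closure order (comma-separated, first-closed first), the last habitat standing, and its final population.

Closure order: Briarlake, Hollowpine, Ironridge, Ashgrove, Greywater
Last habitat: Dunmere with 102 animals

Round 1: Ashgrove=9 Briarlake=25 Dunmere=8 Greywater=14 Hollowpine=25 Ironridge=21 → close Briarlake (overflow 20)
  25÷5 = 5 each, +1 to first 0
Round 2: Ashgrove=14 Dunmere=13 Greywater=19 Hollowpine=30 Ironridge=26 → close Hollowpine (overflow 20)
  30÷4 = 7 each, +1 to first 2
Round 3: Ashgrove=22 Dunmere=21 Greywater=26 Ironridge=33 → close Ironridge (overflow 25)
  33÷3 = 11 each, +1 to first 0
Round 4: Ashgrove=33 Dunmere=32 Greywater=37 → close Ashgrove (overflow 24)
  33÷2 = 16 each, +1 to first 1
Round 5: Dunmere=49 Greywater=53 → close Greywater (overflow 40)
  53÷1 = 53 each, +1 to first 0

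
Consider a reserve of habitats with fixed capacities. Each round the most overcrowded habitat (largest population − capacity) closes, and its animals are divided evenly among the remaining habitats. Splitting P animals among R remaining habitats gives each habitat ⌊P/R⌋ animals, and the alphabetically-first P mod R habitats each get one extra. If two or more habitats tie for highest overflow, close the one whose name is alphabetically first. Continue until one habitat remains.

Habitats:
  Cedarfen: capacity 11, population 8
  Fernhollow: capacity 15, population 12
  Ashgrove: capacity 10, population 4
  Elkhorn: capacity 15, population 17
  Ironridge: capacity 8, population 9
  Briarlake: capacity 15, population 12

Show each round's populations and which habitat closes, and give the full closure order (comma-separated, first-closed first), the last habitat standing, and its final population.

Closure order: Elkhorn, Ironridge, Briarlake, Cedarfen, Fernhollow
Last habitat: Ashgrove with 62 animals

Round 1: Ashgrove=4 Briarlake=12 Cedarfen=8 Elkhorn=17 Fernhollow=12 Ironridge=9 → close Elkhorn (overflow 2)
  17÷5 = 3 each, +1 to first 2
Round 2: Ashgrove=8 Briarlake=16 Cedarfen=11 Fernhollow=15 Ironridge=12 → close Ironridge (overflow 4)
  12÷4 = 3 each, +1 to first 0
Round 3: Ashgrove=11 Briarlake=19 Cedarfen=14 Fernhollow=18 → close Briarlake (overflow 4)
  19÷3 = 6 each, +1 to first 1
Round 4: Ashgrove=18 Cedarfen=20 Fernhollow=24 → close Cedarfen (overflow 9)
  20÷2 = 10 each, +1 to first 0
Round 5: Ashgrove=28 Fernhollow=34 → close Fernhollow (overflow 19)
  34÷1 = 34 each, +1 to first 0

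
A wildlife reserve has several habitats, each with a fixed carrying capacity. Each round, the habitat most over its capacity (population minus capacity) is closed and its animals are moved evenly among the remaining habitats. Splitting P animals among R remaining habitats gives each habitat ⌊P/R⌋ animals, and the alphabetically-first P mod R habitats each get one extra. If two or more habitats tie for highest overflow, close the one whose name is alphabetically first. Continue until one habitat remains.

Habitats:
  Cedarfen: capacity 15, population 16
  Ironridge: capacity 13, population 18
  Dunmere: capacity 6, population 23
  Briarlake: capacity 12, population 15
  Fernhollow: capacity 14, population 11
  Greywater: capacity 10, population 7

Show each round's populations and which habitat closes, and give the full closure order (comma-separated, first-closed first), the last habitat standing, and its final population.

Round 1: Briarlake=15 Cedarfen=16 Dunmere=23 Fernhollow=11 Greywater=7 Ironridge=18 → close Dunmere (overflow 17)
  23÷5 = 4 each, +1 to first 3
Round 2: Briarlake=20 Cedarfen=21 Fernhollow=16 Greywater=11 Ironridge=22 → close Ironridge (overflow 9)
  22÷4 = 5 each, +1 to first 2
Round 3: Briarlake=26 Cedarfen=27 Fernhollow=21 Greywater=16 → close Briarlake (overflow 14)
  26÷3 = 8 each, +1 to first 2
Round 4: Cedarfen=36 Fernhollow=30 Greywater=24 → close Cedarfen (overflow 21)
  36÷2 = 18 each, +1 to first 0
Round 5: Fernhollow=48 Greywater=42 → close Fernhollow (overflow 34)
  48÷1 = 48 each, +1 to first 0

Closure order: Dunmere, Ironridge, Briarlake, Cedarfen, Fernhollow
Last habitat: Greywater with 90 animals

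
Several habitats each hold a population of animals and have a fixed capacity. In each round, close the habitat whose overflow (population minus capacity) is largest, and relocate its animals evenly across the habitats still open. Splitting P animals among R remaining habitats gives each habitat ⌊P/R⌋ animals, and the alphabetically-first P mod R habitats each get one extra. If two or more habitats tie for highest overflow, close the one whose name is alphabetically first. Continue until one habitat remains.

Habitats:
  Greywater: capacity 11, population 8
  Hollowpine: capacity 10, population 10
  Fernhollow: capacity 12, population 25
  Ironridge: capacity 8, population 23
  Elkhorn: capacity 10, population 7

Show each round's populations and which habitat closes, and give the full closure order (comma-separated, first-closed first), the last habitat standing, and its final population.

Closure order: Ironridge, Fernhollow, Hollowpine, Elkhorn
Last habitat: Greywater with 73 animals

Round 1: Elkhorn=7 Fernhollow=25 Greywater=8 Hollowpine=10 Ironridge=23 → close Ironridge (overflow 15)
  23÷4 = 5 each, +1 to first 3
Round 2: Elkhorn=13 Fernhollow=31 Greywater=14 Hollowpine=15 → close Fernhollow (overflow 19)
  31÷3 = 10 each, +1 to first 1
Round 3: Elkhorn=24 Greywater=24 Hollowpine=25 → close Hollowpine (overflow 15)
  25÷2 = 12 each, +1 to first 1
Round 4: Elkhorn=37 Greywater=36 → close Elkhorn (overflow 27)
  37÷1 = 37 each, +1 to first 0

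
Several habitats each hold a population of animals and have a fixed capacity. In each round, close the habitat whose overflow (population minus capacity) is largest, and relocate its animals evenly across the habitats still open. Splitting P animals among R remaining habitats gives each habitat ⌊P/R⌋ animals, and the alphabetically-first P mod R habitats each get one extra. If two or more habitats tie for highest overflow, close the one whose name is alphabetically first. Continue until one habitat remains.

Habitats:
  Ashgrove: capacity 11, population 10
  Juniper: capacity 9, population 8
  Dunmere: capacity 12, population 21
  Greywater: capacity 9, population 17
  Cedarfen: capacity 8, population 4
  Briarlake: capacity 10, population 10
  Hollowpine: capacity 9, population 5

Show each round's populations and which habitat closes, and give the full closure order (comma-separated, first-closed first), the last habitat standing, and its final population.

Closure order: Dunmere, Greywater, Briarlake, Ashgrove, Cedarfen, Juniper
Last habitat: Hollowpine with 75 animals

Round 1: Ashgrove=10 Briarlake=10 Cedarfen=4 Dunmere=21 Greywater=17 Hollowpine=5 Juniper=8 → close Dunmere (overflow 9)
  21÷6 = 3 each, +1 to first 3
Round 2: Ashgrove=14 Briarlake=14 Cedarfen=8 Greywater=20 Hollowpine=8 Juniper=11 → close Greywater (overflow 11)
  20÷5 = 4 each, +1 to first 0
Round 3: Ashgrove=18 Briarlake=18 Cedarfen=12 Hollowpine=12 Juniper=15 → close Briarlake (overflow 8)
  18÷4 = 4 each, +1 to first 2
Round 4: Ashgrove=23 Cedarfen=17 Hollowpine=16 Juniper=19 → close Ashgrove (overflow 12)
  23÷3 = 7 each, +1 to first 2
Round 5: Cedarfen=25 Hollowpine=24 Juniper=26 → close Cedarfen (overflow 17)
  25÷2 = 12 each, +1 to first 1
Round 6: Hollowpine=37 Juniper=38 → close Juniper (overflow 29)
  38÷1 = 38 each, +1 to first 0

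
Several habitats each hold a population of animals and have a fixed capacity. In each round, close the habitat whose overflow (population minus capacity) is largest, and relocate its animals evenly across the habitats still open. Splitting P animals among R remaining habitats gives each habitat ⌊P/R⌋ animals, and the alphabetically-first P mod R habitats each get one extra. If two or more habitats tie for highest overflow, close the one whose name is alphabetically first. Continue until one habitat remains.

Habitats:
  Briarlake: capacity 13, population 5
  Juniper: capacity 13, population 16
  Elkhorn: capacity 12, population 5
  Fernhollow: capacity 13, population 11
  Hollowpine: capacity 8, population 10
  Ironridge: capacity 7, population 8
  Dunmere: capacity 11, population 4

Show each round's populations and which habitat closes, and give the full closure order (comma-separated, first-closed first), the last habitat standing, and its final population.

Round 1: Briarlake=5 Dunmere=4 Elkhorn=5 Fernhollow=11 Hollowpine=10 Ironridge=8 Juniper=16 → close Juniper (overflow 3)
  16÷6 = 2 each, +1 to first 4
Round 2: Briarlake=8 Dunmere=7 Elkhorn=8 Fernhollow=14 Hollowpine=12 Ironridge=10 → close Hollowpine (overflow 4)
  12÷5 = 2 each, +1 to first 2
Round 3: Briarlake=11 Dunmere=10 Elkhorn=10 Fernhollow=16 Ironridge=12 → close Ironridge (overflow 5)
  12÷4 = 3 each, +1 to first 0
Round 4: Briarlake=14 Dunmere=13 Elkhorn=13 Fernhollow=19 → close Fernhollow (overflow 6)
  19÷3 = 6 each, +1 to first 1
Round 5: Briarlake=21 Dunmere=19 Elkhorn=19 → close Briarlake (overflow 8)
  21÷2 = 10 each, +1 to first 1
Round 6: Dunmere=30 Elkhorn=29 → close Dunmere (overflow 19)
  30÷1 = 30 each, +1 to first 0

Closure order: Juniper, Hollowpine, Ironridge, Fernhollow, Briarlake, Dunmere
Last habitat: Elkhorn with 59 animals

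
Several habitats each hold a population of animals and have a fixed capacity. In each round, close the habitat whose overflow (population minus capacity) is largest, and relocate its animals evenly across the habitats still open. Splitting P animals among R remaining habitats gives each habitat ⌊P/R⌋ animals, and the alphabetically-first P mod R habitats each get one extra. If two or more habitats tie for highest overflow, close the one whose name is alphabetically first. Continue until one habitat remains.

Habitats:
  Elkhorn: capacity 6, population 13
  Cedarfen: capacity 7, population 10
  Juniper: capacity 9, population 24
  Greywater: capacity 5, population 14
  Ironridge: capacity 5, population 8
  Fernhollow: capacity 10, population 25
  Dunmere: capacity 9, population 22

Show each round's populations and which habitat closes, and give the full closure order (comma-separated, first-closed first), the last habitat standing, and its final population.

Closure order: Fernhollow, Juniper, Dunmere, Greywater, Elkhorn, Cedarfen
Last habitat: Ironridge with 116 animals

Round 1: Cedarfen=10 Dunmere=22 Elkhorn=13 Fernhollow=25 Greywater=14 Ironridge=8 Juniper=24 → close Fernhollow (overflow 15)
  25÷6 = 4 each, +1 to first 1
Round 2: Cedarfen=15 Dunmere=26 Elkhorn=17 Greywater=18 Ironridge=12 Juniper=28 → close Juniper (overflow 19)
  28÷5 = 5 each, +1 to first 3
Round 3: Cedarfen=21 Dunmere=32 Elkhorn=23 Greywater=23 Ironridge=17 → close Dunmere (overflow 23)
  32÷4 = 8 each, +1 to first 0
Round 4: Cedarfen=29 Elkhorn=31 Greywater=31 Ironridge=25 → close Greywater (overflow 26)
  31÷3 = 10 each, +1 to first 1
Round 5: Cedarfen=40 Elkhorn=41 Ironridge=35 → close Elkhorn (overflow 35)
  41÷2 = 20 each, +1 to first 1
Round 6: Cedarfen=61 Ironridge=55 → close Cedarfen (overflow 54)
  61÷1 = 61 each, +1 to first 0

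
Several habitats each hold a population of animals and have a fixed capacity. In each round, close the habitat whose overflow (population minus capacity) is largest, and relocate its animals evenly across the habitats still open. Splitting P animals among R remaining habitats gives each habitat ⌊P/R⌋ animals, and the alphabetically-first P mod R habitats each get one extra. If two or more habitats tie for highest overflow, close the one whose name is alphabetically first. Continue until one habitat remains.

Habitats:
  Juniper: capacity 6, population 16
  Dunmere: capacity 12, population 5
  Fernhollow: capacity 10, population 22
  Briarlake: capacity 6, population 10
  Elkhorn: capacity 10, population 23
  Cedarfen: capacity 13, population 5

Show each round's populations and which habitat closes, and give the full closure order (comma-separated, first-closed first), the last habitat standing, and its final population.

Round 1: Briarlake=10 Cedarfen=5 Dunmere=5 Elkhorn=23 Fernhollow=22 Juniper=16 → close Elkhorn (overflow 13)
  23÷5 = 4 each, +1 to first 3
Round 2: Briarlake=15 Cedarfen=10 Dunmere=10 Fernhollow=26 Juniper=20 → close Fernhollow (overflow 16)
  26÷4 = 6 each, +1 to first 2
Round 3: Briarlake=22 Cedarfen=17 Dunmere=16 Juniper=26 → close Juniper (overflow 20)
  26÷3 = 8 each, +1 to first 2
Round 4: Briarlake=31 Cedarfen=26 Dunmere=24 → close Briarlake (overflow 25)
  31÷2 = 15 each, +1 to first 1
Round 5: Cedarfen=42 Dunmere=39 → close Cedarfen (overflow 29)
  42÷1 = 42 each, +1 to first 0

Closure order: Elkhorn, Fernhollow, Juniper, Briarlake, Cedarfen
Last habitat: Dunmere with 81 animals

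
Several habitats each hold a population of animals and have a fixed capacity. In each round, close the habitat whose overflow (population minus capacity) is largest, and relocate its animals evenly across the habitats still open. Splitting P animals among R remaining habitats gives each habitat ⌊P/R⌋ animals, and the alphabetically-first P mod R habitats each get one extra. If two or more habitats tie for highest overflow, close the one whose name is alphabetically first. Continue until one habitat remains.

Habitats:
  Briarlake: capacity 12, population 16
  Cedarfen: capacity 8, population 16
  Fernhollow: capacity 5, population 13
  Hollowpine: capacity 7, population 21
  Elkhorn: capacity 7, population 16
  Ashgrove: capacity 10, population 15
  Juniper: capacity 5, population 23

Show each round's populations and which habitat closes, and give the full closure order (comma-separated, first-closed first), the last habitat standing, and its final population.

Closure order: Juniper, Hollowpine, Elkhorn, Cedarfen, Ashgrove, Fernhollow
Last habitat: Briarlake with 120 animals

Round 1: Ashgrove=15 Briarlake=16 Cedarfen=16 Elkhorn=16 Fernhollow=13 Hollowpine=21 Juniper=23 → close Juniper (overflow 18)
  23÷6 = 3 each, +1 to first 5
Round 2: Ashgrove=19 Briarlake=20 Cedarfen=20 Elkhorn=20 Fernhollow=17 Hollowpine=24 → close Hollowpine (overflow 17)
  24÷5 = 4 each, +1 to first 4
Round 3: Ashgrove=24 Briarlake=25 Cedarfen=25 Elkhorn=25 Fernhollow=21 → close Elkhorn (overflow 18)
  25÷4 = 6 each, +1 to first 1
Round 4: Ashgrove=31 Briarlake=31 Cedarfen=31 Fernhollow=27 → close Cedarfen (overflow 23)
  31÷3 = 10 each, +1 to first 1
Round 5: Ashgrove=42 Briarlake=41 Fernhollow=37 → close Ashgrove (overflow 32)
  42÷2 = 21 each, +1 to first 0
Round 6: Briarlake=62 Fernhollow=58 → close Fernhollow (overflow 53)
  58÷1 = 58 each, +1 to first 0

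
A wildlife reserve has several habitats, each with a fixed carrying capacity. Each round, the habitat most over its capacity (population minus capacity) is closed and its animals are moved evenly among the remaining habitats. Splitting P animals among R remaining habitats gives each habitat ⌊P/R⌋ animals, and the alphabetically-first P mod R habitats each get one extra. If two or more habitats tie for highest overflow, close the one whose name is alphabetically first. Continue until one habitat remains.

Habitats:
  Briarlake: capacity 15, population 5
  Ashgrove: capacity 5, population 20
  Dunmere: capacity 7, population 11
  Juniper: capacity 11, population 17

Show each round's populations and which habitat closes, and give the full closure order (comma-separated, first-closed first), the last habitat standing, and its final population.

Round 1: Ashgrove=20 Briarlake=5 Dunmere=11 Juniper=17 → close Ashgrove (overflow 15)
  20÷3 = 6 each, +1 to first 2
Round 2: Briarlake=12 Dunmere=18 Juniper=23 → close Juniper (overflow 12)
  23÷2 = 11 each, +1 to first 1
Round 3: Briarlake=24 Dunmere=29 → close Dunmere (overflow 22)
  29÷1 = 29 each, +1 to first 0

Closure order: Ashgrove, Juniper, Dunmere
Last habitat: Briarlake with 53 animals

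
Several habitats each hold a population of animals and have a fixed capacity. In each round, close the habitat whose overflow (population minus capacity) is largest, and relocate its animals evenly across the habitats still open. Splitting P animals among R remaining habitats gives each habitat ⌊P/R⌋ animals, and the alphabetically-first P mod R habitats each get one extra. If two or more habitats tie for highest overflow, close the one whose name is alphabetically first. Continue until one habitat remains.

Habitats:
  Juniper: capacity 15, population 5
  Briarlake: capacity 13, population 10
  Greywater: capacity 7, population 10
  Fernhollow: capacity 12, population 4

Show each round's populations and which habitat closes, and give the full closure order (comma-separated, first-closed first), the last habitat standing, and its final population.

Closure order: Greywater, Briarlake, Fernhollow
Last habitat: Juniper with 29 animals

Round 1: Briarlake=10 Fernhollow=4 Greywater=10 Juniper=5 → close Greywater (overflow 3)
  10÷3 = 3 each, +1 to first 1
Round 2: Briarlake=14 Fernhollow=7 Juniper=8 → close Briarlake (overflow 1)
  14÷2 = 7 each, +1 to first 0
Round 3: Fernhollow=14 Juniper=15 → close Fernhollow (overflow 2)
  14÷1 = 14 each, +1 to first 0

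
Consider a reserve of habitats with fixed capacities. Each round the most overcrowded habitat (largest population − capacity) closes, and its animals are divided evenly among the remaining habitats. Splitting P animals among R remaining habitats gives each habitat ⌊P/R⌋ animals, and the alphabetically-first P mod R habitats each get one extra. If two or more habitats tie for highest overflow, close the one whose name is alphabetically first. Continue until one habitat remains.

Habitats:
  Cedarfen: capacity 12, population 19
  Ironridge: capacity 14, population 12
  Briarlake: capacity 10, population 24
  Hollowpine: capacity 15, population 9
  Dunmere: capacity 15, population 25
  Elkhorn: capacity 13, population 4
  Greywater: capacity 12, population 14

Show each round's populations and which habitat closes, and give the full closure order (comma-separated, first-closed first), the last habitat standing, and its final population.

Round 1: Briarlake=24 Cedarfen=19 Dunmere=25 Elkhorn=4 Greywater=14 Hollowpine=9 Ironridge=12 → close Briarlake (overflow 14)
  24÷6 = 4 each, +1 to first 0
Round 2: Cedarfen=23 Dunmere=29 Elkhorn=8 Greywater=18 Hollowpine=13 Ironridge=16 → close Dunmere (overflow 14)
  29÷5 = 5 each, +1 to first 4
Round 3: Cedarfen=29 Elkhorn=14 Greywater=24 Hollowpine=19 Ironridge=21 → close Cedarfen (overflow 17)
  29÷4 = 7 each, +1 to first 1
Round 4: Elkhorn=22 Greywater=31 Hollowpine=26 Ironridge=28 → close Greywater (overflow 19)
  31÷3 = 10 each, +1 to first 1
Round 5: Elkhorn=33 Hollowpine=36 Ironridge=38 → close Ironridge (overflow 24)
  38÷2 = 19 each, +1 to first 0
Round 6: Elkhorn=52 Hollowpine=55 → close Hollowpine (overflow 40)
  55÷1 = 55 each, +1 to first 0

Closure order: Briarlake, Dunmere, Cedarfen, Greywater, Ironridge, Hollowpine
Last habitat: Elkhorn with 107 animals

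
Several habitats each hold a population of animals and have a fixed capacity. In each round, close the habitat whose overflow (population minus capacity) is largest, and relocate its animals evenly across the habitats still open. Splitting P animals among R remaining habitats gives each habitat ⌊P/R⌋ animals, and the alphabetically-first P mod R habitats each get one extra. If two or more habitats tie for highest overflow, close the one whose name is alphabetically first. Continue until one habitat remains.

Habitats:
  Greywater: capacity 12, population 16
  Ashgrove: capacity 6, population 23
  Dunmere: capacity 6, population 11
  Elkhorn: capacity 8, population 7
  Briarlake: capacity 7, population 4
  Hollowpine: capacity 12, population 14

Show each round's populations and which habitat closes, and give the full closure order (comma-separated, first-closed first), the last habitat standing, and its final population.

Round 1: Ashgrove=23 Briarlake=4 Dunmere=11 Elkhorn=7 Greywater=16 Hollowpine=14 → close Ashgrove (overflow 17)
  23÷5 = 4 each, +1 to first 3
Round 2: Briarlake=9 Dunmere=16 Elkhorn=12 Greywater=20 Hollowpine=18 → close Dunmere (overflow 10)
  16÷4 = 4 each, +1 to first 0
Round 3: Briarlake=13 Elkhorn=16 Greywater=24 Hollowpine=22 → close Greywater (overflow 12)
  24÷3 = 8 each, +1 to first 0
Round 4: Briarlake=21 Elkhorn=24 Hollowpine=30 → close Hollowpine (overflow 18)
  30÷2 = 15 each, +1 to first 0
Round 5: Briarlake=36 Elkhorn=39 → close Elkhorn (overflow 31)
  39÷1 = 39 each, +1 to first 0

Closure order: Ashgrove, Dunmere, Greywater, Hollowpine, Elkhorn
Last habitat: Briarlake with 75 animals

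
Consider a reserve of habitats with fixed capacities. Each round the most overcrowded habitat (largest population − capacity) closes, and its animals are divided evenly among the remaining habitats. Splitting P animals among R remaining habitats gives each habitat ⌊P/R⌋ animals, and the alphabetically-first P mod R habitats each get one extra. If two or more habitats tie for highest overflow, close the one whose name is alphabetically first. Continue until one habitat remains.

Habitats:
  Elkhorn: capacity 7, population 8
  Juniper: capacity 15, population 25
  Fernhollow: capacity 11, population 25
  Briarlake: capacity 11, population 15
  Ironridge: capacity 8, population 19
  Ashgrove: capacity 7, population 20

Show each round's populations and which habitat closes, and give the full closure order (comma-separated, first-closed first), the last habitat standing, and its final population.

Round 1: Ashgrove=20 Briarlake=15 Elkhorn=8 Fernhollow=25 Ironridge=19 Juniper=25 → close Fernhollow (overflow 14)
  25÷5 = 5 each, +1 to first 0
Round 2: Ashgrove=25 Briarlake=20 Elkhorn=13 Ironridge=24 Juniper=30 → close Ashgrove (overflow 18)
  25÷4 = 6 each, +1 to first 1
Round 3: Briarlake=27 Elkhorn=19 Ironridge=30 Juniper=36 → close Ironridge (overflow 22)
  30÷3 = 10 each, +1 to first 0
Round 4: Briarlake=37 Elkhorn=29 Juniper=46 → close Juniper (overflow 31)
  46÷2 = 23 each, +1 to first 0
Round 5: Briarlake=60 Elkhorn=52 → close Briarlake (overflow 49)
  60÷1 = 60 each, +1 to first 0

Closure order: Fernhollow, Ashgrove, Ironridge, Juniper, Briarlake
Last habitat: Elkhorn with 112 animals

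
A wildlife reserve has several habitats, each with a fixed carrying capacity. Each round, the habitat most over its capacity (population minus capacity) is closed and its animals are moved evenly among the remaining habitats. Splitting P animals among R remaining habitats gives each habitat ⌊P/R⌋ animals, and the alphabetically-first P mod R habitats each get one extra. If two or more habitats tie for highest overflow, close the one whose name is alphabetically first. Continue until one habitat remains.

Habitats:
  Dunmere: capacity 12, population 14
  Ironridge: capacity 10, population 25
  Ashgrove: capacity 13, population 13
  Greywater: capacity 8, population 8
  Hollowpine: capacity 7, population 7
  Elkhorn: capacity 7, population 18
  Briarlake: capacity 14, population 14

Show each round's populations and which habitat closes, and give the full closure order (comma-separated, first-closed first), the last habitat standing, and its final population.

Round 1: Ashgrove=13 Briarlake=14 Dunmere=14 Elkhorn=18 Greywater=8 Hollowpine=7 Ironridge=25 → close Ironridge (overflow 15)
  25÷6 = 4 each, +1 to first 1
Round 2: Ashgrove=18 Briarlake=18 Dunmere=18 Elkhorn=22 Greywater=12 Hollowpine=11 → close Elkhorn (overflow 15)
  22÷5 = 4 each, +1 to first 2
Round 3: Ashgrove=23 Briarlake=23 Dunmere=22 Greywater=16 Hollowpine=15 → close Ashgrove (overflow 10)
  23÷4 = 5 each, +1 to first 3
Round 4: Briarlake=29 Dunmere=28 Greywater=22 Hollowpine=20 → close Dunmere (overflow 16)
  28÷3 = 9 each, +1 to first 1
Round 5: Briarlake=39 Greywater=31 Hollowpine=29 → close Briarlake (overflow 25)
  39÷2 = 19 each, +1 to first 1
Round 6: Greywater=51 Hollowpine=48 → close Greywater (overflow 43)
  51÷1 = 51 each, +1 to first 0

Closure order: Ironridge, Elkhorn, Ashgrove, Dunmere, Briarlake, Greywater
Last habitat: Hollowpine with 99 animals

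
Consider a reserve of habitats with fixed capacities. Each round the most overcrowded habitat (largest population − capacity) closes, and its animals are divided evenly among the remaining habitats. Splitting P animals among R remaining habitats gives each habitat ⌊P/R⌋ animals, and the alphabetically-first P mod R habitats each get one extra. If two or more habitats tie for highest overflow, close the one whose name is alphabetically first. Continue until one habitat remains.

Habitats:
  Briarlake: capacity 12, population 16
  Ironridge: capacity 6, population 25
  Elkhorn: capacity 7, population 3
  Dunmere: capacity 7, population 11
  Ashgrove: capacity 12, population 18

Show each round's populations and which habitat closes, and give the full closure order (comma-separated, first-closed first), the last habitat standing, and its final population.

Closure order: Ironridge, Ashgrove, Briarlake, Dunmere
Last habitat: Elkhorn with 73 animals

Round 1: Ashgrove=18 Briarlake=16 Dunmere=11 Elkhorn=3 Ironridge=25 → close Ironridge (overflow 19)
  25÷4 = 6 each, +1 to first 1
Round 2: Ashgrove=25 Briarlake=22 Dunmere=17 Elkhorn=9 → close Ashgrove (overflow 13)
  25÷3 = 8 each, +1 to first 1
Round 3: Briarlake=31 Dunmere=25 Elkhorn=17 → close Briarlake (overflow 19)
  31÷2 = 15 each, +1 to first 1
Round 4: Dunmere=41 Elkhorn=32 → close Dunmere (overflow 34)
  41÷1 = 41 each, +1 to first 0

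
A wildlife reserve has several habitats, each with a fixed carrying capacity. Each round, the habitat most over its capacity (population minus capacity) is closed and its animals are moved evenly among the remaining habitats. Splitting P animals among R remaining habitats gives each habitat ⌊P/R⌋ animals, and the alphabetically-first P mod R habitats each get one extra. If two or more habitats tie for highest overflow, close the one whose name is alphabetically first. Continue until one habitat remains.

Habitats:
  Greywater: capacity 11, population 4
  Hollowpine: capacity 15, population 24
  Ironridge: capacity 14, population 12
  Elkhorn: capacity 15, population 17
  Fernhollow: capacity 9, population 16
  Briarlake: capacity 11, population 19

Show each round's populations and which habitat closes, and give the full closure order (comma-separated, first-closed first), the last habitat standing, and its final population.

Round 1: Briarlake=19 Elkhorn=17 Fernhollow=16 Greywater=4 Hollowpine=24 Ironridge=12 → close Hollowpine (overflow 9)
  24÷5 = 4 each, +1 to first 4
Round 2: Briarlake=24 Elkhorn=22 Fernhollow=21 Greywater=9 Ironridge=16 → close Briarlake (overflow 13)
  24÷4 = 6 each, +1 to first 0
Round 3: Elkhorn=28 Fernhollow=27 Greywater=15 Ironridge=22 → close Fernhollow (overflow 18)
  27÷3 = 9 each, +1 to first 0
Round 4: Elkhorn=37 Greywater=24 Ironridge=31 → close Elkhorn (overflow 22)
  37÷2 = 18 each, +1 to first 1
Round 5: Greywater=43 Ironridge=49 → close Ironridge (overflow 35)
  49÷1 = 49 each, +1 to first 0

Closure order: Hollowpine, Briarlake, Fernhollow, Elkhorn, Ironridge
Last habitat: Greywater with 92 animals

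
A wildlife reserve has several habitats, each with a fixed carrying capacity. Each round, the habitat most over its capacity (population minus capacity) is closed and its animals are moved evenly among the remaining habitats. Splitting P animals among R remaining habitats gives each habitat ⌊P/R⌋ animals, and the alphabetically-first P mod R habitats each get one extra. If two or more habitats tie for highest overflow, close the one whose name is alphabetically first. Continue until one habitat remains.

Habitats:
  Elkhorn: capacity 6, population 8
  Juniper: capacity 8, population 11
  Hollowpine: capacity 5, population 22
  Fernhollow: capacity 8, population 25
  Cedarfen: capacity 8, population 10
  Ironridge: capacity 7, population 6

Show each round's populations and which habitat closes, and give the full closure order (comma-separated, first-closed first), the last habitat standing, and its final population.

Closure order: Fernhollow, Hollowpine, Cedarfen, Elkhorn, Juniper
Last habitat: Ironridge with 82 animals

Round 1: Cedarfen=10 Elkhorn=8 Fernhollow=25 Hollowpine=22 Ironridge=6 Juniper=11 → close Fernhollow (overflow 17)
  25÷5 = 5 each, +1 to first 0
Round 2: Cedarfen=15 Elkhorn=13 Hollowpine=27 Ironridge=11 Juniper=16 → close Hollowpine (overflow 22)
  27÷4 = 6 each, +1 to first 3
Round 3: Cedarfen=22 Elkhorn=20 Ironridge=18 Juniper=22 → close Cedarfen (overflow 14)
  22÷3 = 7 each, +1 to first 1
Round 4: Elkhorn=28 Ironridge=25 Juniper=29 → close Elkhorn (overflow 22)
  28÷2 = 14 each, +1 to first 0
Round 5: Ironridge=39 Juniper=43 → close Juniper (overflow 35)
  43÷1 = 43 each, +1 to first 0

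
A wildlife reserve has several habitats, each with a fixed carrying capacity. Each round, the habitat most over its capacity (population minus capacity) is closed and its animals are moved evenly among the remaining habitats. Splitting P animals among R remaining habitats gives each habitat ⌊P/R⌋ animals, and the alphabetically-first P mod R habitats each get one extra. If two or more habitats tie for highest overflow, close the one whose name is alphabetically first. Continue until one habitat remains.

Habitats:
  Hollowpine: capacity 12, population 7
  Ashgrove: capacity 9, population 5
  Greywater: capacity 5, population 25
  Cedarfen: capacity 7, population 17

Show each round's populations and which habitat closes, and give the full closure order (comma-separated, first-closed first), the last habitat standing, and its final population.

Round 1: Ashgrove=5 Cedarfen=17 Greywater=25 Hollowpine=7 → close Greywater (overflow 20)
  25÷3 = 8 each, +1 to first 1
Round 2: Ashgrove=14 Cedarfen=25 Hollowpine=15 → close Cedarfen (overflow 18)
  25÷2 = 12 each, +1 to first 1
Round 3: Ashgrove=27 Hollowpine=27 → close Ashgrove (overflow 18)
  27÷1 = 27 each, +1 to first 0

Closure order: Greywater, Cedarfen, Ashgrove
Last habitat: Hollowpine with 54 animals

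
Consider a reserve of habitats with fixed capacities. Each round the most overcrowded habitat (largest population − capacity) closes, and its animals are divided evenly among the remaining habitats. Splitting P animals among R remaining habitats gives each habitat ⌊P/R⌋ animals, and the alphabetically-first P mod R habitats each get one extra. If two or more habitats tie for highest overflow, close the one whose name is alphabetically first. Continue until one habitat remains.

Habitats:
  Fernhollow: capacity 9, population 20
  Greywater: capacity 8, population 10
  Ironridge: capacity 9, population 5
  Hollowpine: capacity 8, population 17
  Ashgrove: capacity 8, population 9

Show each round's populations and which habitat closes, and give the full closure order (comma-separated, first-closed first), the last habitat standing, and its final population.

Closure order: Fernhollow, Hollowpine, Ashgrove, Greywater
Last habitat: Ironridge with 61 animals

Round 1: Ashgrove=9 Fernhollow=20 Greywater=10 Hollowpine=17 Ironridge=5 → close Fernhollow (overflow 11)
  20÷4 = 5 each, +1 to first 0
Round 2: Ashgrove=14 Greywater=15 Hollowpine=22 Ironridge=10 → close Hollowpine (overflow 14)
  22÷3 = 7 each, +1 to first 1
Round 3: Ashgrove=22 Greywater=22 Ironridge=17 → close Ashgrove (overflow 14)
  22÷2 = 11 each, +1 to first 0
Round 4: Greywater=33 Ironridge=28 → close Greywater (overflow 25)
  33÷1 = 33 each, +1 to first 0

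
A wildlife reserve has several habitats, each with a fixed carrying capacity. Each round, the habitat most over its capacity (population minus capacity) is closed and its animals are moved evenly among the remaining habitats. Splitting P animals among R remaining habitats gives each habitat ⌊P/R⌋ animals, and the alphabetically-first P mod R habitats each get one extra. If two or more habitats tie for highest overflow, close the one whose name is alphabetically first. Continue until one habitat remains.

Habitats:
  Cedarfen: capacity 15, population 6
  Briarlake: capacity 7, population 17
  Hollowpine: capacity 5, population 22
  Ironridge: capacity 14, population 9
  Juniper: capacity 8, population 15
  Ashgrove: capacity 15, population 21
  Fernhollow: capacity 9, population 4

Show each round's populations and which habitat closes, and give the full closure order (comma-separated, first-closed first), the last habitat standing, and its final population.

Round 1: Ashgrove=21 Briarlake=17 Cedarfen=6 Fernhollow=4 Hollowpine=22 Ironridge=9 Juniper=15 → close Hollowpine (overflow 17)
  22÷6 = 3 each, +1 to first 4
Round 2: Ashgrove=25 Briarlake=21 Cedarfen=10 Fernhollow=8 Ironridge=12 Juniper=18 → close Briarlake (overflow 14)
  21÷5 = 4 each, +1 to first 1
Round 3: Ashgrove=30 Cedarfen=14 Fernhollow=12 Ironridge=16 Juniper=22 → close Ashgrove (overflow 15)
  30÷4 = 7 each, +1 to first 2
Round 4: Cedarfen=22 Fernhollow=20 Ironridge=23 Juniper=29 → close Juniper (overflow 21)
  29÷3 = 9 each, +1 to first 2
Round 5: Cedarfen=32 Fernhollow=30 Ironridge=32 → close Fernhollow (overflow 21)
  30÷2 = 15 each, +1 to first 0
Round 6: Cedarfen=47 Ironridge=47 → close Ironridge (overflow 33)
  47÷1 = 47 each, +1 to first 0

Closure order: Hollowpine, Briarlake, Ashgrove, Juniper, Fernhollow, Ironridge
Last habitat: Cedarfen with 94 animals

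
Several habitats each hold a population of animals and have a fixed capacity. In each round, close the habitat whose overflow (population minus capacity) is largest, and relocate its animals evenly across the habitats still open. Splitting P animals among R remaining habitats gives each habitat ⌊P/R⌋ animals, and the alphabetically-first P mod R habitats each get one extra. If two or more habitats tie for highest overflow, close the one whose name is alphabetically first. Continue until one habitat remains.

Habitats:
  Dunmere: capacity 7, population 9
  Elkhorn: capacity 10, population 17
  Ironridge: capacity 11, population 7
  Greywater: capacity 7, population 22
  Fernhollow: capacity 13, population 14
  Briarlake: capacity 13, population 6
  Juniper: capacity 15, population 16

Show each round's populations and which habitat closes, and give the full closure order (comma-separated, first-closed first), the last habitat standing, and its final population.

Round 1: Briarlake=6 Dunmere=9 Elkhorn=17 Fernhollow=14 Greywater=22 Ironridge=7 Juniper=16 → close Greywater (overflow 15)
  22÷6 = 3 each, +1 to first 4
Round 2: Briarlake=10 Dunmere=13 Elkhorn=21 Fernhollow=18 Ironridge=10 Juniper=19 → close Elkhorn (overflow 11)
  21÷5 = 4 each, +1 to first 1
Round 3: Briarlake=15 Dunmere=17 Fernhollow=22 Ironridge=14 Juniper=23 → close Dunmere (overflow 10)
  17÷4 = 4 each, +1 to first 1
Round 4: Briarlake=20 Fernhollow=26 Ironridge=18 Juniper=27 → close Fernhollow (overflow 13)
  26÷3 = 8 each, +1 to first 2
Round 5: Briarlake=29 Ironridge=27 Juniper=35 → close Juniper (overflow 20)
  35÷2 = 17 each, +1 to first 1
Round 6: Briarlake=47 Ironridge=44 → close Briarlake (overflow 34)
  47÷1 = 47 each, +1 to first 0

Closure order: Greywater, Elkhorn, Dunmere, Fernhollow, Juniper, Briarlake
Last habitat: Ironridge with 91 animals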